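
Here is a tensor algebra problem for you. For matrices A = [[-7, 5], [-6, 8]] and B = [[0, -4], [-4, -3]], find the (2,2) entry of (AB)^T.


(AB)^T_{ij} = (AB)_{ji} = sum_k A_{jk} B_{ki}.
For i=2, j=2 we need (AB)_{22}:
A_{21} * B_{12} = -6 * -4 = 24
A_{22} * B_{22} = 8 * -3 = -24
Sum = 24 + -24 = 0

0


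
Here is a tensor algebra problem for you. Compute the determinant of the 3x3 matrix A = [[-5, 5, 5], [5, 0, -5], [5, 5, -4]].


Expanding along the first row, det(A) = a11*M_11 - a12*M_12 + a13*M_13, where M_1j is the (1,j) minor.
Minor M_11 = 0*-4 - -5*5 = 25
Minor M_12 = 5*-4 - -5*5 = 5
Minor M_13 = 5*5 - 0*5 = 25
det = -5*(25) - 5*(5) + 5*(25)
    = -125 - 25 + 125
    = -25

-25


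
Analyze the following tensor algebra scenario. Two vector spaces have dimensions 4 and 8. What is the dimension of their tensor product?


The dimension of a tensor product is the product of dimensions.
dim(V) = 4, dim(W) = 8
dim(V (x) W) = 4 * 8 = 32

32


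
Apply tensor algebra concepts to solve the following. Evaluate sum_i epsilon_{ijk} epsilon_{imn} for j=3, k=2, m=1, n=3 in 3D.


Using the identity: epsilon_{ijk} epsilon_{imn} = delta_{jm} delta_{kn} - delta_{jn} delta_{km}.
delta_{31} = 0
delta_{23} = 0
delta_{33} = 1
delta_{21} = 0
Result = 0 * 0 - 1 * 0 = 0 - 0 = 0

0


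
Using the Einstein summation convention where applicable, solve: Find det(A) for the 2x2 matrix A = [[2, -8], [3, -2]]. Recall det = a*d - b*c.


For a 2x2 matrix [[a, b], [c, d]], det = a*d - b*c.
a = 2, b = -8, c = 3, d = -2
a*d = 2 * -2 = -4
b*c = -8 * 3 = -24
det = -4 - -24 = 20

20


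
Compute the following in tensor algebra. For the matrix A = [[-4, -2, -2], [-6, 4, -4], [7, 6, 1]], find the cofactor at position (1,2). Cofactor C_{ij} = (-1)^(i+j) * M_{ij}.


To find cofactor C_{12}, delete row 1 and column 2.
The resulting 2x2 submatrix is: [[-6, -4], [7, 1]]
Minor M_{12} = -6*1 - -4*7
  = -6 - -28 = 22
Sign = (-1)^(1+2) = (-1)^3 = -1
Cofactor C_{12} = -1 * 22 = -22

-22


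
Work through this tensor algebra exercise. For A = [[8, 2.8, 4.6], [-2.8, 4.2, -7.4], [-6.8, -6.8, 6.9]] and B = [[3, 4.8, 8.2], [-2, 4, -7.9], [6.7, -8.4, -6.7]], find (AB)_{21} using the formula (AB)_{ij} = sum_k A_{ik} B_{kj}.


(AB)_{ij} = sum_k A_{ik} B_{kj}.
For i=2, j=1:
A_{21} * B_{11} = -2.8 * 3 = -8.4
A_{22} * B_{21} = 4.2 * -2 = -8.4
A_{23} * B_{31} = -7.4 * 6.7 = -49.58
Sum = -8.4 + -8.4 + -49.58 = -66.38

-66.38


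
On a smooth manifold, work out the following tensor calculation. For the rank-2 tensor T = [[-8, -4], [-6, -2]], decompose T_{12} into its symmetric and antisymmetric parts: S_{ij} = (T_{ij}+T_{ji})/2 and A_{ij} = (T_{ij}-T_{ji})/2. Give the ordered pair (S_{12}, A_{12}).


T_{12} = -4
T_{21} = -6
S_{12} = (-4 + -6)/2 = -10/2 = -5
A_{12} = (-4 - -6)/2 = 2/2 = 1
Check: S + A = -5 + 1 = -4 = T_{12}.

(-5, 1)


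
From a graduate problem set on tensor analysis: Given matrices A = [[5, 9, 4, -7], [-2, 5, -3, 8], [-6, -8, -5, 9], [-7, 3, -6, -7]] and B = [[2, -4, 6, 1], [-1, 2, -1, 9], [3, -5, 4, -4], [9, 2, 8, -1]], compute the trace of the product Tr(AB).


Tr(AB) = sum_i (AB)_{ii} where (AB)_{ii} = sum_k A_{ik} B_{ki}.
(AB)_{11} = 5*2 + 9*-1 + 4*3 + -7*9 = -50
(AB)_{22} = -2*-4 + 5*2 + -3*-5 + 8*2 = 49
(AB)_{33} = -6*6 + -8*-1 + -5*4 + 9*8 = 24
(AB)_{44} = -7*1 + 3*9 + -6*-4 + -7*-1 = 51
Tr(AB) = -50 + 49 + 24 + 51 = 74

74


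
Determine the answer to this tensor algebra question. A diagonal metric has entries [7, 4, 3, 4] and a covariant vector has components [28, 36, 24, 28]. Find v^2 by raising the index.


To raise an index with a diagonal metric: v^i = v_i / g_{ii}.
For index 2: v_2 = 36, g_{22} = 4
v^2 = 36 / 4 = 9

9


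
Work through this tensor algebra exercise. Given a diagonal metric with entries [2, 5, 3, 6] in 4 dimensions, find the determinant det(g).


For a diagonal metric, the determinant is the product of diagonal entries.
Diagonal entries: 2, 5, 3, 6
det(g) = 2 * 5 * 3 * 6 = 180

180


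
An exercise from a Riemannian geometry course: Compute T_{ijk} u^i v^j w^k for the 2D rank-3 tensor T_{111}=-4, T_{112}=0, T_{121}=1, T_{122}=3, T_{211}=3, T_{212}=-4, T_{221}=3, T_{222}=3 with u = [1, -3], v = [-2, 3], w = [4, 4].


S = sum over i,j,k of T_{ijk} u_i v_j w_k. Expanding all 8 terms:
T_{111}*u_1*v_1*w_1 = -4*1*-2*4 = 32  (running total: 32)
T_{112}*u_1*v_1*w_2 = 0*1*-2*4 = 0  (running total: 32)
T_{121}*u_1*v_2*w_1 = 1*1*3*4 = 12  (running total: 44)
T_{122}*u_1*v_2*w_2 = 3*1*3*4 = 36  (running total: 80)
T_{211}*u_2*v_1*w_1 = 3*-3*-2*4 = 72  (running total: 152)
T_{212}*u_2*v_1*w_2 = -4*-3*-2*4 = -96  (running total: 56)
T_{221}*u_2*v_2*w_1 = 3*-3*3*4 = -108  (running total: -52)
T_{222}*u_2*v_2*w_2 = 3*-3*3*4 = -108  (running total: -160)
S = -160

-160


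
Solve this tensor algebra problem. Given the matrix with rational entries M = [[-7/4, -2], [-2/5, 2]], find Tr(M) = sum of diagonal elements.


The trace is the sum of diagonal entries.
Diagonal: M[1,1] = -7/4, M[2,2] = 2
Tr(M) = -7/4 + 2
Computing step by step:
After adding M[1,1]: -7/4
After adding M[2,2]: 1/4
Tr(M) = 1/4

1/4


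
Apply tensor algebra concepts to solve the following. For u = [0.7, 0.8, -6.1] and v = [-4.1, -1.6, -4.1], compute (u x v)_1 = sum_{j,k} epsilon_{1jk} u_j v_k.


(u x v)_1 = sum_{j,k} epsilon_{1jk} u_j v_k. Only permutations of (1,2,3) contribute; the two non-zero terms are:
eps_{123} u_2 v_3 = 1 * 0.8 * -4.1 = -3.28
eps_{132} u_3 v_2 = -1 * -6.1 * -1.6 = -9.76
(u x v)_1 = -13.04

-13.04


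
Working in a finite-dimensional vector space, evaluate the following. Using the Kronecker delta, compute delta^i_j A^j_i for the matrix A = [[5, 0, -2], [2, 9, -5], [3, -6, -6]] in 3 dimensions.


The contraction (trace) of a rank-2 tensor is the sum of its diagonal elements.
Diagonal entries: A[1,1] = 5, A[2,2] = 9, A[3,3] = -6
Tr(A) = 5 + 9 + -6 = 8

8


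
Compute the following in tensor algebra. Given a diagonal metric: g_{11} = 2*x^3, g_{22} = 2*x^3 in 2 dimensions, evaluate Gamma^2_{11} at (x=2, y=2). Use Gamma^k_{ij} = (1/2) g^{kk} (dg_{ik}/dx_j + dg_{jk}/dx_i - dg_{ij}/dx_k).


For a diagonal metric, Gamma^k_{ij} = (1/2) g^{kk} (dg_{ik}/dx_j + dg_{jk}/dx_i - dg_{ij}/dx_k).
The metric is diagonal, so g_{ab} = 0 for a != b.
At the given point: g_{11} = 16, g_{22} = 16
g^{22} = 1/16
dg_{12}/dx_1 = 0 (off-diagonal)
dg_{12}/dx_1 = 0 (off-diagonal)
dg_{11}/dx_2 = dg_{11}/dx_2 = 0
Numerator = 0 + 0 - 0 = 0
Gamma^2_{11} = 0 / (2 * 16) = 0

0


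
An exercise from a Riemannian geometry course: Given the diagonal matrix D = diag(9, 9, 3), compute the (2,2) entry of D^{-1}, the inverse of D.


For a diagonal matrix, the inverse has entries (D^{-1})_{ii} = 1/d_{ii}.
The diagonal entries are: d_{11} = 9, d_{22} = 9, d_{33} = 3
We need (D^{-1})_{22} = 1/d_{22} = 1/9 = 1/9

1/9


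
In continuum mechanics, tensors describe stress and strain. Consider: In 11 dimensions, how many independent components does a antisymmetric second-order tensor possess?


A antisymmetric rank-2 tensor in d dimensions has d(d-1)/2 independent components.
d = 11
d(d-1)/2 = 11 * 10 / 2 = 110 / 2 = 55

55


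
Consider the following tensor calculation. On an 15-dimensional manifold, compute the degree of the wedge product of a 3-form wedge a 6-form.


The degree of a wedge product is the sum of the degrees of the individual forms.
Degrees: 3, 6
Total degree = 3 + 6 = 9

9


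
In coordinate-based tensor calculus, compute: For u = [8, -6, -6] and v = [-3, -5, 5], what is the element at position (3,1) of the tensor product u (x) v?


The outer product entry T_{ij} = u_i * v_j.
We need i=3, j=1.
u_3 = -6, v_1 = -3
T_{3,1} = -6 * -3 = 18

18


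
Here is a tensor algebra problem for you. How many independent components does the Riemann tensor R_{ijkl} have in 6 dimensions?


The Riemann tensor in d dimensions has d^2(d^2 - 1)/12 independent components.
d = 6, so d^2 = 36
d^2 - 1 = 35
d^2(d^2 - 1) = 36 * 35 = 1260
Divide by 12: 1260 / 12 = 105

105


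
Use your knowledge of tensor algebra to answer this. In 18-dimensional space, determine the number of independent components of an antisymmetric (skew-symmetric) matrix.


An antisymmetric rank-2 tensor satisfies A_{ij} = -A_{ji}, so diagonal entries are zero.
The independent components are the upper-triangular entries: C(n, 2) = n(n-1)/2.
n = 18
C(18, 2) = 18 * 17 / 2 = 306 / 2 = 153

153


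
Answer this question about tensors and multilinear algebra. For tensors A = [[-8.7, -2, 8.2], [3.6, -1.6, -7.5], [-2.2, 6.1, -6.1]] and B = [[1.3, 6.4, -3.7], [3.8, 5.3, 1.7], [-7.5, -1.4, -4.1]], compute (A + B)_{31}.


Tensor addition is component-wise: (A + B)_{ij} = A_{ij} + B_{ij}.
A_{31} = -2.2
B_{31} = -7.5
(A + B)_{31} = -2.2 + -7.5 = -9.7

-9.7


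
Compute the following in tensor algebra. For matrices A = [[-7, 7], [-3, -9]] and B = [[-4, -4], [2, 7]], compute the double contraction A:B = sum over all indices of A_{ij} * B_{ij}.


A:B = sum over all i,j of A_{ij} * B_{ij}.
Row 1: -7*-4=28, 7*-4=-28 => row sum = 0
Row 2: -3*2=-6, -9*7=-63 => row sum = -69
Total = 0 + -69 = -69

-69


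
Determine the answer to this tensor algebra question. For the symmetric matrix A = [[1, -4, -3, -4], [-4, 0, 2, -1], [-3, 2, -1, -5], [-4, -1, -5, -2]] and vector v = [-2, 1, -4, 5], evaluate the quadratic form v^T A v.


First compute Av:
(Av)_1 = 1*-2 + -4*1 + -3*-4 + -4*5 = -14
(Av)_2 = -4*-2 + 0*1 + 2*-4 + -1*5 = -5
(Av)_3 = -3*-2 + 2*1 + -1*-4 + -5*5 = -13
(Av)_4 = -4*-2 + -1*1 + -5*-4 + -2*5 = 17
Av = [-14, -5, -13, 17]
Then v^T (Av) = -2*-14 + 1*-5 + -4*-13 + 5*17
= 28 + -5 + 52 + 85 = 160

160


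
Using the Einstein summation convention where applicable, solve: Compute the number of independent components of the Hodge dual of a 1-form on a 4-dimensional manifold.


The Hodge dual of a p-form on an n-dimensional manifold is an (n-p)-form.
n = 4, p = 1, so dual degree = 4 - 1 = 3
The number of components is C(n, n-p) = C(4, 3) = 4

4


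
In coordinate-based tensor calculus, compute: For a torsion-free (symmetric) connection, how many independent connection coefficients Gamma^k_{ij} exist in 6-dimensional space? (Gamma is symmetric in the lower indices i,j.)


Christoffel symbols Gamma^k_{ij} are symmetric in i,j, so there are d * d(d+1)/2 independent symbols.
d = 6
d(d+1)/2 = 6 * 7 / 2 = 21
Total = 6 * 21 = 126

126


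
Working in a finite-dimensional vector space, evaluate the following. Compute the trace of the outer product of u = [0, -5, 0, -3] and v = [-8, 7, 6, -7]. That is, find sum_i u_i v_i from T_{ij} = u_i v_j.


The outer product gives T_{ij} = u_i v_j.
The trace (contraction) is Tr(T) = sum_i T_{ii} = sum_i u_i v_i.
Diagonal entries:
T_{11} = u_1 * v_1 = 0 * -8 = 0
T_{22} = u_2 * v_2 = -5 * 7 = -35
T_{33} = u_3 * v_3 = 0 * 6 = 0
T_{44} = u_4 * v_4 = -3 * -7 = 21
Tr(T) = 0 + -35 + 0 + 21 = -14

-14


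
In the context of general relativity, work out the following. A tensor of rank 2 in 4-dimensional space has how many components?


The number of components of a rank-r tensor in d dimensions is d^r.
Here d = 4 and r = 2.
4^2 = 16

16


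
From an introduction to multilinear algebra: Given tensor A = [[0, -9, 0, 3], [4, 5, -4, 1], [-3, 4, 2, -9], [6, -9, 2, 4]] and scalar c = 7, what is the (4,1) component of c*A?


Scalar multiplication: (cA)_{ij} = c * A_{ij}.
c = 7
A_{41} = 6
(cA)_{41} = 7 * 6 = 42

42


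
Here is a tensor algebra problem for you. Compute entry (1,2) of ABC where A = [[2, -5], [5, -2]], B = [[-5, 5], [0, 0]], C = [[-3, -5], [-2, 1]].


(ABC)_{12} = sum_m (AB)_{1m} C_{m2}. First compute row 1 of AB.
(AB)_{11} = 2*-5 + -5*0 = -10
(AB)_{12} = 2*5 + -5*0 = 10
Now contract with column 2 of C:
(AB)_{11} * C_{12} = -10 * -5 = 50
(AB)_{12} * C_{22} = 10 * 1 = 10
(ABC)_{12} = 50 + 10 = 60

60


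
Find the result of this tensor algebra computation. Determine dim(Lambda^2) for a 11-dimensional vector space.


The dimension of the space of p-forms on an n-dimensional space is C(n, p).
n = 11, p = 2
C(11, 2) = 11! / (2! * 9!) = 55

55


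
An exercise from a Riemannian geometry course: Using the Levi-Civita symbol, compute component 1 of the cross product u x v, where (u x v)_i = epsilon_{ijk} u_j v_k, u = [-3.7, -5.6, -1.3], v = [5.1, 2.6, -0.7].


(u x v)_1 = sum_{j,k} epsilon_{1jk} u_j v_k. Only permutations of (1,2,3) contribute; the two non-zero terms are:
eps_{123} u_2 v_3 = 1 * -5.6 * -0.7 = 3.92
eps_{132} u_3 v_2 = -1 * -1.3 * 2.6 = 3.38
(u x v)_1 = 7.3

7.3


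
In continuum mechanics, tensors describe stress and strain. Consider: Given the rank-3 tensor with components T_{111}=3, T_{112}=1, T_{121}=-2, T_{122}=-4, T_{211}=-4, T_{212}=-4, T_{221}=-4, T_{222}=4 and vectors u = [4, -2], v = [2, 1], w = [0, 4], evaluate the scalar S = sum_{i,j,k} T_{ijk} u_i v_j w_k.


S = sum over i,j,k of T_{ijk} u_i v_j w_k. Expanding all 8 terms:
T_{111}*u_1*v_1*w_1 = 3*4*2*0 = 0  (running total: 0)
T_{112}*u_1*v_1*w_2 = 1*4*2*4 = 32  (running total: 32)
T_{121}*u_1*v_2*w_1 = -2*4*1*0 = 0  (running total: 32)
T_{122}*u_1*v_2*w_2 = -4*4*1*4 = -64  (running total: -32)
T_{211}*u_2*v_1*w_1 = -4*-2*2*0 = 0  (running total: -32)
T_{212}*u_2*v_1*w_2 = -4*-2*2*4 = 64  (running total: 32)
T_{221}*u_2*v_2*w_1 = -4*-2*1*0 = 0  (running total: 32)
T_{222}*u_2*v_2*w_2 = 4*-2*1*4 = -32  (running total: 0)
S = 0

0


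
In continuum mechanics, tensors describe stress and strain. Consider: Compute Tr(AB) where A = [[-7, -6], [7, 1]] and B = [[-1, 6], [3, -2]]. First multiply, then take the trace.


Tr(AB) = sum_i (AB)_{ii} where (AB)_{ii} = sum_k A_{ik} B_{ki}.
(AB)_{11} = -7*-1 + -6*3 = -11
(AB)_{22} = 7*6 + 1*-2 = 40
Tr(AB) = -11 + 40 = 29

29


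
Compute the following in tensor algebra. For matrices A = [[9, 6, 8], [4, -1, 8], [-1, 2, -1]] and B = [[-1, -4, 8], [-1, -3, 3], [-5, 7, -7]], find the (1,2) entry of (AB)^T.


(AB)^T_{ij} = (AB)_{ji} = sum_k A_{jk} B_{ki}.
For i=1, j=2 we need (AB)_{21}:
A_{21} * B_{11} = 4 * -1 = -4
A_{22} * B_{21} = -1 * -1 = 1
A_{23} * B_{31} = 8 * -5 = -40
Sum = -4 + 1 + -40 = -43

-43


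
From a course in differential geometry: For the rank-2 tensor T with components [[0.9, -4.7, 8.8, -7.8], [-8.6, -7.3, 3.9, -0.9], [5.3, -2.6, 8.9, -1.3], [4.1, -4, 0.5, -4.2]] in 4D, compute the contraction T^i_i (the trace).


The contraction (trace) of a rank-2 tensor is the sum of its diagonal elements.
Diagonal entries: A[1,1] = 0.9, A[2,2] = -7.3, A[3,3] = 8.9, A[4,4] = -4.2
Tr(A) = 0.9 + -7.3 + 8.9 + -4.2 = -1.7

-1.7


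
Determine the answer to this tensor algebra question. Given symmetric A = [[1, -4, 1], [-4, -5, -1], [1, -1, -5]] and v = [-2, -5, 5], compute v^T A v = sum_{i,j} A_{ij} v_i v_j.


First compute Av:
(Av)_1 = 1*-2 + -4*-5 + 1*5 = 23
(Av)_2 = -4*-2 + -5*-5 + -1*5 = 28
(Av)_3 = 1*-2 + -1*-5 + -5*5 = -22
Av = [23, 28, -22]
Then v^T (Av) = -2*23 + -5*28 + 5*-22
= -46 + -140 + -110 = -296

-296


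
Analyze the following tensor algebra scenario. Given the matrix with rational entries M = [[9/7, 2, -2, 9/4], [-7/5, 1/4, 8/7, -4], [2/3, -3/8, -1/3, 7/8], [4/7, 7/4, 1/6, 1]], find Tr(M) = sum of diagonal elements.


The trace is the sum of diagonal entries.
Diagonal: M[1,1] = 9/7, M[2,2] = 1/4, M[3,3] = -1/3, M[4,4] = 1
Tr(M) = 9/7 + 1/4 + -1/3 + 1
Computing step by step:
After adding M[1,1]: 9/7
After adding M[2,2]: 43/28
After adding M[3,3]: 101/84
After adding M[4,4]: 185/84
Tr(M) = 185/84

185/84


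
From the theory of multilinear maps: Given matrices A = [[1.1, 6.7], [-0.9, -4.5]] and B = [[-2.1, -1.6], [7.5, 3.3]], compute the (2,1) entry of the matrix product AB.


(AB)_{ij} = sum_k A_{ik} B_{kj}.
For i=2, j=1:
A_{21} * B_{11} = -0.9 * -2.1 = 1.89
A_{22} * B_{21} = -4.5 * 7.5 = -33.75
Sum = 1.89 + -33.75 = -31.86

-31.86


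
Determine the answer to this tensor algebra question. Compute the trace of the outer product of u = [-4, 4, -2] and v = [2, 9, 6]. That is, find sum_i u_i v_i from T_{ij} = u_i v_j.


The outer product gives T_{ij} = u_i v_j.
The trace (contraction) is Tr(T) = sum_i T_{ii} = sum_i u_i v_i.
Diagonal entries:
T_{11} = u_1 * v_1 = -4 * 2 = -8
T_{22} = u_2 * v_2 = 4 * 9 = 36
T_{33} = u_3 * v_3 = -2 * 6 = -12
Tr(T) = -8 + 36 + -12 = 16

16


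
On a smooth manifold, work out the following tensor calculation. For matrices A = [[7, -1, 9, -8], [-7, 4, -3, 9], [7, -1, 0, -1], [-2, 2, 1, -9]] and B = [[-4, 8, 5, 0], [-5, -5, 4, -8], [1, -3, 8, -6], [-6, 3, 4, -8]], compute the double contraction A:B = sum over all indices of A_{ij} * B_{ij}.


A:B = sum over all i,j of A_{ij} * B_{ij}.
Row 1: 7*-4=-28, -1*8=-8, 9*5=45, -8*0=0 => row sum = 9
Row 2: -7*-5=35, 4*-5=-20, -3*4=-12, 9*-8=-72 => row sum = -69
Row 3: 7*1=7, -1*-3=3, 0*8=0, -1*-6=6 => row sum = 16
Row 4: -2*-6=12, 2*3=6, 1*4=4, -9*-8=72 => row sum = 94
Total = 9 + -69 + 16 + 94 = 50

50


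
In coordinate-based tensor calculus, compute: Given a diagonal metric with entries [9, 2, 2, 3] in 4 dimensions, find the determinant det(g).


For a diagonal metric, the determinant is the product of diagonal entries.
Diagonal entries: 9, 2, 2, 3
det(g) = 9 * 2 * 2 * 3 = 108

108


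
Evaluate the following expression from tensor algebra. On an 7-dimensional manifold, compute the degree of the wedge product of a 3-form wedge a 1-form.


The degree of a wedge product is the sum of the degrees of the individual forms.
Degrees: 3, 1
Total degree = 3 + 1 = 4

4


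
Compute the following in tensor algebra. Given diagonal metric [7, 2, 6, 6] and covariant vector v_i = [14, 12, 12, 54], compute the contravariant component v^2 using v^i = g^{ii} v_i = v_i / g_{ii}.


To raise an index with a diagonal metric: v^i = v_i / g_{ii}.
For index 2: v_2 = 12, g_{22} = 2
v^2 = 12 / 2 = 6

6


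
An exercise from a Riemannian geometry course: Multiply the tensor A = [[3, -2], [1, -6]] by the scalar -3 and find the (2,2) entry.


Scalar multiplication: (cA)_{ij} = c * A_{ij}.
c = -3
A_{22} = -6
(cA)_{22} = -3 * -6 = 18

18


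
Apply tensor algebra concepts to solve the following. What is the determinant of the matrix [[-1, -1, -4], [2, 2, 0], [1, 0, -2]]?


Expanding along the first row, det(A) = a11*M_11 - a12*M_12 + a13*M_13, where M_1j is the (1,j) minor.
Minor M_11 = 2*-2 - 0*0 = -4
Minor M_12 = 2*-2 - 0*1 = -4
Minor M_13 = 2*0 - 2*1 = -2
det = -1*(-4) - -1*(-4) + -4*(-2)
    = 4 - 4 + 8
    = 8

8


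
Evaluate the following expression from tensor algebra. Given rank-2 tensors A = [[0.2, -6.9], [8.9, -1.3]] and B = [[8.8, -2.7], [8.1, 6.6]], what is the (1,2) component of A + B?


Tensor addition is component-wise: (A + B)_{ij} = A_{ij} + B_{ij}.
A_{12} = -6.9
B_{12} = -2.7
(A + B)_{12} = -6.9 + -2.7 = -9.6

-9.6


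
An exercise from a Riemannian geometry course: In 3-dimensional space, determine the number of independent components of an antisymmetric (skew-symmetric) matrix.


An antisymmetric rank-2 tensor satisfies A_{ij} = -A_{ji}, so diagonal entries are zero.
The independent components are the upper-triangular entries: C(n, 2) = n(n-1)/2.
n = 3
C(3, 2) = 3 * 2 / 2 = 6 / 2 = 3

3


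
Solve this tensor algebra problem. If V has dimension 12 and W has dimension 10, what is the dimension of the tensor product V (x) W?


The dimension of a tensor product is the product of dimensions.
dim(V) = 12, dim(W) = 10
dim(V (x) W) = 12 * 10 = 120

120


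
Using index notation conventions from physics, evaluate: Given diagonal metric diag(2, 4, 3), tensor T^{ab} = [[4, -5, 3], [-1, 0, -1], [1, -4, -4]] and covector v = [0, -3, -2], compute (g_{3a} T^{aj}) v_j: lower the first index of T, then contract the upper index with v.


Step 1: lower the first index. For a diagonal metric, g_{ia} T^{aj} = g_{ii} T^{ij} (no sum on i).
g_{33} = 3
S_3{}^1 = 3 * T^{31} = 3 * 1 = 3
S_3{}^2 = 3 * T^{32} = 3 * -4 = -12
S_3{}^3 = 3 * T^{33} = 3 * -4 = -12
Step 2: contract S_3{}^j with v_j.
S_3{}^1 * v_1 = 3 * 0 = 0
S_3{}^2 * v_2 = -12 * -3 = 36
S_3{}^3 * v_3 = -12 * -2 = 24
Result = 0 + 36 + 24 = 60

60


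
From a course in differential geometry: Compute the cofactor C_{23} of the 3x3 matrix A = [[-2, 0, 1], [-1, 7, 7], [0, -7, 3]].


To find cofactor C_{23}, delete row 2 and column 3.
The resulting 2x2 submatrix is: [[-2, 0], [0, -7]]
Minor M_{23} = -2*-7 - 0*0
  = 14 - 0 = 14
Sign = (-1)^(2+3) = (-1)^5 = -1
Cofactor C_{23} = -1 * 14 = -14

-14


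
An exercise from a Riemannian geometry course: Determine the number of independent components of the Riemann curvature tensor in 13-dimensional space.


The Riemann tensor in d dimensions has d^2(d^2 - 1)/12 independent components.
d = 13, so d^2 = 169
d^2 - 1 = 168
d^2(d^2 - 1) = 169 * 168 = 28392
Divide by 12: 28392 / 12 = 2366

2366


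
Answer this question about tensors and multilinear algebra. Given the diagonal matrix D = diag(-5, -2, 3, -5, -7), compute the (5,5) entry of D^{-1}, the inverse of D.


For a diagonal matrix, the inverse has entries (D^{-1})_{ii} = 1/d_{ii}.
The diagonal entries are: d_{11} = -5, d_{22} = -2, d_{33} = 3, d_{44} = -5, d_{55} = -7
We need (D^{-1})_{55} = 1/d_{55} = 1/-7 = -1/7

-1/7


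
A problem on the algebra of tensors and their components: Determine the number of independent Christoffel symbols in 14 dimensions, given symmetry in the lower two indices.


Christoffel symbols Gamma^k_{ij} are symmetric in i,j, so there are d * d(d+1)/2 independent symbols.
d = 14
d(d+1)/2 = 14 * 15 / 2 = 105
Total = 14 * 105 = 1470

1470


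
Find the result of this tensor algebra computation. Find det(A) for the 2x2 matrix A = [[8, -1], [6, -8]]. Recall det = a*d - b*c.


For a 2x2 matrix [[a, b], [c, d]], det = a*d - b*c.
a = 8, b = -1, c = 6, d = -8
a*d = 8 * -8 = -64
b*c = -1 * 6 = -6
det = -64 - -6 = -58

-58


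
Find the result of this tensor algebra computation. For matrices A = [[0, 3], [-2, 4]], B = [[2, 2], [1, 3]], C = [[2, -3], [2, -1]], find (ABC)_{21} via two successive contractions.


(ABC)_{21} = sum_m (AB)_{2m} C_{m1}. First compute row 2 of AB.
(AB)_{21} = -2*2 + 4*1 = 0
(AB)_{22} = -2*2 + 4*3 = 8
Now contract with column 1 of C:
(AB)_{21} * C_{11} = 0 * 2 = 0
(AB)_{22} * C_{21} = 8 * 2 = 16
(ABC)_{21} = 0 + 16 = 16

16


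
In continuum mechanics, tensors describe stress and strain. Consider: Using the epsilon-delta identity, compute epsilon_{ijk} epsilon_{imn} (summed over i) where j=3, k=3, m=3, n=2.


Using the identity: epsilon_{ijk} epsilon_{imn} = delta_{jm} delta_{kn} - delta_{jn} delta_{km}.
delta_{33} = 1
delta_{32} = 0
delta_{32} = 0
delta_{33} = 1
Result = 1 * 0 - 0 * 1 = 0 - 0 = 0

0


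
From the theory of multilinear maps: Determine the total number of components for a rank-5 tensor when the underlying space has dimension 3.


The number of components of a rank-r tensor in d dimensions is d^r.
Here d = 3 and r = 5.
3^5 = 243

243


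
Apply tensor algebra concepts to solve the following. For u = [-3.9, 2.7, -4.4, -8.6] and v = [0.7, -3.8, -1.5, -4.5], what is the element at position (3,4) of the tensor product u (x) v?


The outer product entry T_{ij} = u_i * v_j.
We need i=3, j=4.
u_3 = -4.4, v_4 = -4.5
T_{3,4} = -4.4 * -4.5 = 19.8

19.8


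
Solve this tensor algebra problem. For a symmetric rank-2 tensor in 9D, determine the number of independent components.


A symmetric rank-2 tensor in d dimensions has d(d+1)/2 independent components.
d = 9
d(d+1)/2 = 9 * 10 / 2 = 90 / 2 = 45

45


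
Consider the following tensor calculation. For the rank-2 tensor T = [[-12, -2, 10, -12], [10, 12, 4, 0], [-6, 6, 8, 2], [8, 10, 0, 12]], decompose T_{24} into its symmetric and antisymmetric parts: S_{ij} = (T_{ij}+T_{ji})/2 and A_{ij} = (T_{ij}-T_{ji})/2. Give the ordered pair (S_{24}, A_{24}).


T_{24} = 0
T_{42} = 10
S_{24} = (0 + 10)/2 = 10/2 = 5
A_{24} = (0 - 10)/2 = -10/2 = -5
Check: S + A = 5 + -5 = 0 = T_{24}.

(5, -5)


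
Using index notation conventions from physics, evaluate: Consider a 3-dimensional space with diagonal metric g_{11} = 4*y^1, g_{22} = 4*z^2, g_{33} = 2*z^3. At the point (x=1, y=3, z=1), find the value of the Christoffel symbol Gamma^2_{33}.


For a diagonal metric, Gamma^k_{ij} = (1/2) g^{kk} (dg_{ik}/dx_j + dg_{jk}/dx_i - dg_{ij}/dx_k).
The metric is diagonal, so g_{ab} = 0 for a != b.
At the given point: g_{11} = 12, g_{22} = 4, g_{33} = 2
g^{22} = 1/4
dg_{32}/dx_3 = 0 (off-diagonal)
dg_{32}/dx_3 = 0 (off-diagonal)
dg_{33}/dx_2 = dg_{33}/dx_2 = 0
Numerator = 0 + 0 - 0 = 0
Gamma^2_{33} = 0 / (2 * 4) = 0

0


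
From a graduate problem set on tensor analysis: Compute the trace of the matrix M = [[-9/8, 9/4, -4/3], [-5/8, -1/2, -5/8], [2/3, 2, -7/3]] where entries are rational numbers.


The trace is the sum of diagonal entries.
Diagonal: M[1,1] = -9/8, M[2,2] = -1/2, M[3,3] = -7/3
Tr(M) = -9/8 + -1/2 + -7/3
Computing step by step:
After adding M[1,1]: -9/8
After adding M[2,2]: -13/8
After adding M[3,3]: -95/24
Tr(M) = -95/24

-95/24


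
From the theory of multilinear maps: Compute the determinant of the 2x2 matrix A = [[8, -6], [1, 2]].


For a 2x2 matrix [[a, b], [c, d]], det = a*d - b*c.
a = 8, b = -6, c = 1, d = 2
a*d = 8 * 2 = 16
b*c = -6 * 1 = -6
det = 16 - -6 = 22

22


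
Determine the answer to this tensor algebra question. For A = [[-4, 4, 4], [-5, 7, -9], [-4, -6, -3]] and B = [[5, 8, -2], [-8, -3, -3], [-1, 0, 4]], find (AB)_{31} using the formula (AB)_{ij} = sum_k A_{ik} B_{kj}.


(AB)_{ij} = sum_k A_{ik} B_{kj}.
For i=3, j=1:
A_{31} * B_{11} = -4 * 5 = -20
A_{32} * B_{21} = -6 * -8 = 48
A_{33} * B_{31} = -3 * -1 = 3
Sum = -20 + 48 + 3 = 31

31


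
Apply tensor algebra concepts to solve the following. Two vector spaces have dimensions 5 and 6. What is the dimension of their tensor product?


The dimension of a tensor product is the product of dimensions.
dim(V) = 5, dim(W) = 6
dim(V (x) W) = 5 * 6 = 30

30


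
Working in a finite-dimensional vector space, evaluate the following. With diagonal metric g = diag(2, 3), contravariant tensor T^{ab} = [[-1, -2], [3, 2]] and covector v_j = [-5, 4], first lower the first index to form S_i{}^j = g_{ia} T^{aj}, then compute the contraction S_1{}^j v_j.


Step 1: lower the first index. For a diagonal metric, g_{ia} T^{aj} = g_{ii} T^{ij} (no sum on i).
g_{11} = 2
S_1{}^1 = 2 * T^{11} = 2 * -1 = -2
S_1{}^2 = 2 * T^{12} = 2 * -2 = -4
Step 2: contract S_1{}^j with v_j.
S_1{}^1 * v_1 = -2 * -5 = 10
S_1{}^2 * v_2 = -4 * 4 = -16
Result = 10 + -16 = -6

-6


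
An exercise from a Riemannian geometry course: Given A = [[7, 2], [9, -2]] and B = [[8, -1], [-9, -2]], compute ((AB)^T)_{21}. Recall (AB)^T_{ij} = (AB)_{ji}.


(AB)^T_{ij} = (AB)_{ji} = sum_k A_{jk} B_{ki}.
For i=2, j=1 we need (AB)_{12}:
A_{11} * B_{12} = 7 * -1 = -7
A_{12} * B_{22} = 2 * -2 = -4
Sum = -7 + -4 = -11

-11


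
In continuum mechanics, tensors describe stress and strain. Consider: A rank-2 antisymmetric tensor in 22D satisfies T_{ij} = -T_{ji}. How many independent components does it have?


An antisymmetric rank-2 tensor satisfies A_{ij} = -A_{ji}, so diagonal entries are zero.
The independent components are the upper-triangular entries: C(n, 2) = n(n-1)/2.
n = 22
C(22, 2) = 22 * 21 / 2 = 462 / 2 = 231

231


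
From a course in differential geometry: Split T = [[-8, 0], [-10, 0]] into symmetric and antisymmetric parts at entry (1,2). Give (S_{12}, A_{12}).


T_{12} = 0
T_{21} = -10
S_{12} = (0 + -10)/2 = -10/2 = -5
A_{12} = (0 - -10)/2 = 10/2 = 5
Check: S + A = -5 + 5 = 0 = T_{12}.

(-5, 5)


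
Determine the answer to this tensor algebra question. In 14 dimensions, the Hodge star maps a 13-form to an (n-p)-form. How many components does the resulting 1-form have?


The Hodge dual of a p-form on an n-dimensional manifold is an (n-p)-form.
n = 14, p = 13, so dual degree = 14 - 13 = 1
The number of components is C(n, n-p) = C(14, 1) = 14

14


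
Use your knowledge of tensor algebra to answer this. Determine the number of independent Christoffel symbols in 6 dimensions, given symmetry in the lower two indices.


Christoffel symbols Gamma^k_{ij} are symmetric in i,j, so there are d * d(d+1)/2 independent symbols.
d = 6
d(d+1)/2 = 6 * 7 / 2 = 21
Total = 6 * 21 = 126

126


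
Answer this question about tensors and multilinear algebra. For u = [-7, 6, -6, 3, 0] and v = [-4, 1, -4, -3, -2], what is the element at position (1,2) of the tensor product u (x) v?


The outer product entry T_{ij} = u_i * v_j.
We need i=1, j=2.
u_1 = -7, v_2 = 1
T_{1,2} = -7 * 1 = -7

-7


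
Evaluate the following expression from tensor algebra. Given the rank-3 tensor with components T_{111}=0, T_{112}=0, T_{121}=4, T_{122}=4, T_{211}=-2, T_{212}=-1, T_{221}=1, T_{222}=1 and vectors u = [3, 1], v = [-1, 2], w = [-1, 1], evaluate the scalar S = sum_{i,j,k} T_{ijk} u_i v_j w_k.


S = sum over i,j,k of T_{ijk} u_i v_j w_k. Expanding all 8 terms:
T_{111}*u_1*v_1*w_1 = 0*3*-1*-1 = 0  (running total: 0)
T_{112}*u_1*v_1*w_2 = 0*3*-1*1 = 0  (running total: 0)
T_{121}*u_1*v_2*w_1 = 4*3*2*-1 = -24  (running total: -24)
T_{122}*u_1*v_2*w_2 = 4*3*2*1 = 24  (running total: 0)
T_{211}*u_2*v_1*w_1 = -2*1*-1*-1 = -2  (running total: -2)
T_{212}*u_2*v_1*w_2 = -1*1*-1*1 = 1  (running total: -1)
T_{221}*u_2*v_2*w_1 = 1*1*2*-1 = -2  (running total: -3)
T_{222}*u_2*v_2*w_2 = 1*1*2*1 = 2  (running total: -1)
S = -1

-1


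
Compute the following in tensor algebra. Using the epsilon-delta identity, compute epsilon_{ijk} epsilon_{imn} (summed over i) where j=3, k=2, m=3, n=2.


Using the identity: epsilon_{ijk} epsilon_{imn} = delta_{jm} delta_{kn} - delta_{jn} delta_{km}.
delta_{33} = 1
delta_{22} = 1
delta_{32} = 0
delta_{23} = 0
Result = 1 * 1 - 0 * 0 = 1 - 0 = 1

1


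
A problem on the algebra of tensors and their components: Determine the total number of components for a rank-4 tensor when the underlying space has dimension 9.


The number of components of a rank-r tensor in d dimensions is d^r.
Here d = 9 and r = 4.
9^4 = 6561

6561


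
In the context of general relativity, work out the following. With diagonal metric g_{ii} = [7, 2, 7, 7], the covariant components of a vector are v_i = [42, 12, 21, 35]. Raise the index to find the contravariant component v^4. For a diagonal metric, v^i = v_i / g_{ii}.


To raise an index with a diagonal metric: v^i = v_i / g_{ii}.
For index 4: v_4 = 35, g_{44} = 7
v^4 = 35 / 7 = 5

5


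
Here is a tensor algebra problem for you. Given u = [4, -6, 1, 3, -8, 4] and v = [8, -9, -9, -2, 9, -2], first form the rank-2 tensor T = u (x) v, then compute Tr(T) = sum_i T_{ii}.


The outer product gives T_{ij} = u_i v_j.
The trace (contraction) is Tr(T) = sum_i T_{ii} = sum_i u_i v_i.
Diagonal entries:
T_{11} = u_1 * v_1 = 4 * 8 = 32
T_{22} = u_2 * v_2 = -6 * -9 = 54
T_{33} = u_3 * v_3 = 1 * -9 = -9
T_{44} = u_4 * v_4 = 3 * -2 = -6
T_{55} = u_5 * v_5 = -8 * 9 = -72
T_{66} = u_6 * v_6 = 4 * -2 = -8
Tr(T) = 32 + 54 + -9 + -6 + -72 + -8 = -9

-9


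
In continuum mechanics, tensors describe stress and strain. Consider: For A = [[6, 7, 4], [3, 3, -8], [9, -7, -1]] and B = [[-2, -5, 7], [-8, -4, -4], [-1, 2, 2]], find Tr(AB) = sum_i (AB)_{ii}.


Tr(AB) = sum_i (AB)_{ii} where (AB)_{ii} = sum_k A_{ik} B_{ki}.
(AB)_{11} = 6*-2 + 7*-8 + 4*-1 = -72
(AB)_{22} = 3*-5 + 3*-4 + -8*2 = -43
(AB)_{33} = 9*7 + -7*-4 + -1*2 = 89
Tr(AB) = -72 + -43 + 89 = -26

-26


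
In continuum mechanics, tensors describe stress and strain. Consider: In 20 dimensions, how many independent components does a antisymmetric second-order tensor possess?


A antisymmetric rank-2 tensor in d dimensions has d(d-1)/2 independent components.
d = 20
d(d-1)/2 = 20 * 19 / 2 = 380 / 2 = 190

190


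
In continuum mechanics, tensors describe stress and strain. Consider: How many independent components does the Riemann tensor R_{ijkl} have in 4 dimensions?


The Riemann tensor in d dimensions has d^2(d^2 - 1)/12 independent components.
d = 4, so d^2 = 16
d^2 - 1 = 15
d^2(d^2 - 1) = 16 * 15 = 240
Divide by 12: 240 / 12 = 20

20


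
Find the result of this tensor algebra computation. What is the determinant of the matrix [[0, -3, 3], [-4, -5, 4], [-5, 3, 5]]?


Expanding along the first row, det(A) = a11*M_11 - a12*M_12 + a13*M_13, where M_1j is the (1,j) minor.
Minor M_11 = -5*5 - 4*3 = -37
Minor M_12 = -4*5 - 4*-5 = 0
Minor M_13 = -4*3 - -5*-5 = -37
det = 0*(-37) - -3*(0) + 3*(-37)
    = 0 - 0 + -111
    = -111

-111


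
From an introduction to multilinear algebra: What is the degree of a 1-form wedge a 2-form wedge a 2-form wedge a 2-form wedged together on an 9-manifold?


The degree of a wedge product is the sum of the degrees of the individual forms.
Degrees: 1, 2, 2, 2
Total degree = 1 + 2 + 2 + 2 = 7

7


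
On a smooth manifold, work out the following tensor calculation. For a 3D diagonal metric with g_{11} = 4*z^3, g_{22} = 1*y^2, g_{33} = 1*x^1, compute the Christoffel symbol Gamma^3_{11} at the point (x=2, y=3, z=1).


For a diagonal metric, Gamma^k_{ij} = (1/2) g^{kk} (dg_{ik}/dx_j + dg_{jk}/dx_i - dg_{ij}/dx_k).
The metric is diagonal, so g_{ab} = 0 for a != b.
At the given point: g_{11} = 4, g_{22} = 9, g_{33} = 2
g^{33} = 1/2
dg_{13}/dx_1 = 0 (off-diagonal)
dg_{13}/dx_1 = 0 (off-diagonal)
dg_{11}/dx_3 = dg_{11}/dx_3 = 12
Numerator = 0 + 0 - 12 = -12
Gamma^3_{11} = -12 / (2 * 2) = -3

-3


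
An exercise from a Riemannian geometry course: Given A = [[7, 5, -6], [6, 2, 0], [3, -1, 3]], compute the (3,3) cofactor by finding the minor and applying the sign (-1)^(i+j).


To find cofactor C_{33}, delete row 3 and column 3.
The resulting 2x2 submatrix is: [[7, 5], [6, 2]]
Minor M_{33} = 7*2 - 5*6
  = 14 - 30 = -16
Sign = (-1)^(3+3) = (-1)^6 = 1
Cofactor C_{33} = 1 * -16 = -16

-16


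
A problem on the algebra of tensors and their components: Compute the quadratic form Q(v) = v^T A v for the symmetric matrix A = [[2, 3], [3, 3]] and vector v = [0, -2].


First compute Av:
(Av)_1 = 2*0 + 3*-2 = -6
(Av)_2 = 3*0 + 3*-2 = -6
Av = [-6, -6]
Then v^T (Av) = 0*-6 + -2*-6
= 0 + 12 = 12

12


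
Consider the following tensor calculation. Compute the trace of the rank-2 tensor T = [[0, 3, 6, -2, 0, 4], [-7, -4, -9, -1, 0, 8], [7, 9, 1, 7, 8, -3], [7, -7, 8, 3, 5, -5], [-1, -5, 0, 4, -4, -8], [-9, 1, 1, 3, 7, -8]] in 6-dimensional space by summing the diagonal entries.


The contraction (trace) of a rank-2 tensor is the sum of its diagonal elements.
Diagonal entries: A[1,1] = 0, A[2,2] = -4, A[3,3] = 1, A[4,4] = 3, A[5,5] = -4, A[6,6] = -8
Tr(A) = 0 + -4 + 1 + 3 + -4 + -8 = -12

-12


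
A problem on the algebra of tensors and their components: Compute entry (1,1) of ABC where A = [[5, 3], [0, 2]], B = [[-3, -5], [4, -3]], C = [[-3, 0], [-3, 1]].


(ABC)_{11} = sum_m (AB)_{1m} C_{m1}. First compute row 1 of AB.
(AB)_{11} = 5*-3 + 3*4 = -3
(AB)_{12} = 5*-5 + 3*-3 = -34
Now contract with column 1 of C:
(AB)_{11} * C_{11} = -3 * -3 = 9
(AB)_{12} * C_{21} = -34 * -3 = 102
(ABC)_{11} = 9 + 102 = 111

111


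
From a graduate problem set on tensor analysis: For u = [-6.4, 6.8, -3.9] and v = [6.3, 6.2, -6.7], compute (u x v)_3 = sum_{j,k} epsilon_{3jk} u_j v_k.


(u x v)_3 = sum_{j,k} epsilon_{3jk} u_j v_k. Only permutations of (1,2,3) contribute; the two non-zero terms are:
eps_{312} u_1 v_2 = 1 * -6.4 * 6.2 = -39.68
eps_{321} u_2 v_1 = -1 * 6.8 * 6.3 = -42.84
(u x v)_3 = -82.52

-82.52


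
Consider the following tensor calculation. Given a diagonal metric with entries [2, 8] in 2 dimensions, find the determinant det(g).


For a diagonal metric, the determinant is the product of diagonal entries.
Diagonal entries: 2, 8
det(g) = 2 * 8 = 16

16


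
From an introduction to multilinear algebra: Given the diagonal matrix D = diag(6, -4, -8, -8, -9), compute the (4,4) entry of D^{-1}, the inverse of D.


For a diagonal matrix, the inverse has entries (D^{-1})_{ii} = 1/d_{ii}.
The diagonal entries are: d_{11} = 6, d_{22} = -4, d_{33} = -8, d_{44} = -8, d_{55} = -9
We need (D^{-1})_{44} = 1/d_{44} = 1/-8 = -1/8

-1/8


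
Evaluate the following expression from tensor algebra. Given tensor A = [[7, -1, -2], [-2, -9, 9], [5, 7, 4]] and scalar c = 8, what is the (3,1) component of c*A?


Scalar multiplication: (cA)_{ij} = c * A_{ij}.
c = 8
A_{31} = 5
(cA)_{31} = 8 * 5 = 40

40


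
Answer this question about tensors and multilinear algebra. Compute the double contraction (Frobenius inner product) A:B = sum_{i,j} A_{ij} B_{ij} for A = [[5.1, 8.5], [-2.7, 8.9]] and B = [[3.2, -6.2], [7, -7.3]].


A:B = sum over all i,j of A_{ij} * B_{ij}.
Row 1: 5.1*3.2=16.32, 8.5*-6.2=-52.7 => row sum = -36.38
Row 2: -2.7*7=-18.9, 8.9*-7.3=-64.97 => row sum = -83.87
Total = -36.38 + -83.87 = -120.25

-120.25


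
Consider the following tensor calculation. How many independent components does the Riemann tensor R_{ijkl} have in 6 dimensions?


The Riemann tensor in d dimensions has d^2(d^2 - 1)/12 independent components.
d = 6, so d^2 = 36
d^2 - 1 = 35
d^2(d^2 - 1) = 36 * 35 = 1260
Divide by 12: 1260 / 12 = 105

105


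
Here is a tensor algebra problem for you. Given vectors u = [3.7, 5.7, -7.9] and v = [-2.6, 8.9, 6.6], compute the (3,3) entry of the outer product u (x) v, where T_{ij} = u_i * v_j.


The outer product entry T_{ij} = u_i * v_j.
We need i=3, j=3.
u_3 = -7.9, v_3 = 6.6
T_{3,3} = -7.9 * 6.6 = -52.14

-52.14


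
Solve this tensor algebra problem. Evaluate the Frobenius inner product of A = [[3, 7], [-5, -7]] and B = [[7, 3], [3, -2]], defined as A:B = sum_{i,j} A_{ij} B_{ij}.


A:B = sum over all i,j of A_{ij} * B_{ij}.
Row 1: 3*7=21, 7*3=21 => row sum = 42
Row 2: -5*3=-15, -7*-2=14 => row sum = -1
Total = 42 + -1 = 41

41


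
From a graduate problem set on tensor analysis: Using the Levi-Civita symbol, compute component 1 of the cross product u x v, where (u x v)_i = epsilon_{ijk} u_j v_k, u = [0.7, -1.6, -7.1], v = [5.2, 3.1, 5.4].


(u x v)_1 = sum_{j,k} epsilon_{1jk} u_j v_k. Only permutations of (1,2,3) contribute; the two non-zero terms are:
eps_{123} u_2 v_3 = 1 * -1.6 * 5.4 = -8.64
eps_{132} u_3 v_2 = -1 * -7.1 * 3.1 = 22.01
(u x v)_1 = 13.37

13.37


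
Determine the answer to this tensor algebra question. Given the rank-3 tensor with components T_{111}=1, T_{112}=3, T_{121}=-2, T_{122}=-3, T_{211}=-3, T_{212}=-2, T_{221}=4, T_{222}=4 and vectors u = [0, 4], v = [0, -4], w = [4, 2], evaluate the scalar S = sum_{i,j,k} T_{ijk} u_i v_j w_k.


S = sum over i,j,k of T_{ijk} u_i v_j w_k. Expanding all 8 terms:
T_{111}*u_1*v_1*w_1 = 1*0*0*4 = 0  (running total: 0)
T_{112}*u_1*v_1*w_2 = 3*0*0*2 = 0  (running total: 0)
T_{121}*u_1*v_2*w_1 = -2*0*-4*4 = 0  (running total: 0)
T_{122}*u_1*v_2*w_2 = -3*0*-4*2 = 0  (running total: 0)
T_{211}*u_2*v_1*w_1 = -3*4*0*4 = 0  (running total: 0)
T_{212}*u_2*v_1*w_2 = -2*4*0*2 = 0  (running total: 0)
T_{221}*u_2*v_2*w_1 = 4*4*-4*4 = -256  (running total: -256)
T_{222}*u_2*v_2*w_2 = 4*4*-4*2 = -128  (running total: -384)
S = -384

-384


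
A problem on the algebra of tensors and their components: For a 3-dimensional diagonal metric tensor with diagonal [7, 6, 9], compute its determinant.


For a diagonal metric, the determinant is the product of diagonal entries.
Diagonal entries: 7, 6, 9
det(g) = 7 * 6 * 9 = 378

378


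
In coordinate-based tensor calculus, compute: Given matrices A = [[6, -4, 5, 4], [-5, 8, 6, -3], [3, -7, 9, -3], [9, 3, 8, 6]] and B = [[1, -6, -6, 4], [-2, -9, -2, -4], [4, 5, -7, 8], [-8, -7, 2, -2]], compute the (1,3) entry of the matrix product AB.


(AB)_{ij} = sum_k A_{ik} B_{kj}.
For i=1, j=3:
A_{11} * B_{13} = 6 * -6 = -36
A_{12} * B_{23} = -4 * -2 = 8
A_{13} * B_{33} = 5 * -7 = -35
A_{14} * B_{43} = 4 * 2 = 8
Sum = -36 + 8 + -35 + 8 = -55

-55


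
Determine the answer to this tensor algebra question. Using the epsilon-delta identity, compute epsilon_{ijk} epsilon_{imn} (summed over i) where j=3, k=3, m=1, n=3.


Using the identity: epsilon_{ijk} epsilon_{imn} = delta_{jm} delta_{kn} - delta_{jn} delta_{km}.
delta_{31} = 0
delta_{33} = 1
delta_{33} = 1
delta_{31} = 0
Result = 0 * 1 - 1 * 0 = 0 - 0 = 0

0


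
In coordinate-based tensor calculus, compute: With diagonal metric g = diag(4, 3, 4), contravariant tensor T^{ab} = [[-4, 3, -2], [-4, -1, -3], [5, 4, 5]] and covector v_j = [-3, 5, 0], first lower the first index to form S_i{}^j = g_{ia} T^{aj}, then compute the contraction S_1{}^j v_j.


Step 1: lower the first index. For a diagonal metric, g_{ia} T^{aj} = g_{ii} T^{ij} (no sum on i).
g_{11} = 4
S_1{}^1 = 4 * T^{11} = 4 * -4 = -16
S_1{}^2 = 4 * T^{12} = 4 * 3 = 12
S_1{}^3 = 4 * T^{13} = 4 * -2 = -8
Step 2: contract S_1{}^j with v_j.
S_1{}^1 * v_1 = -16 * -3 = 48
S_1{}^2 * v_2 = 12 * 5 = 60
S_1{}^3 * v_3 = -8 * 0 = 0
Result = 48 + 60 + 0 = 108

108
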